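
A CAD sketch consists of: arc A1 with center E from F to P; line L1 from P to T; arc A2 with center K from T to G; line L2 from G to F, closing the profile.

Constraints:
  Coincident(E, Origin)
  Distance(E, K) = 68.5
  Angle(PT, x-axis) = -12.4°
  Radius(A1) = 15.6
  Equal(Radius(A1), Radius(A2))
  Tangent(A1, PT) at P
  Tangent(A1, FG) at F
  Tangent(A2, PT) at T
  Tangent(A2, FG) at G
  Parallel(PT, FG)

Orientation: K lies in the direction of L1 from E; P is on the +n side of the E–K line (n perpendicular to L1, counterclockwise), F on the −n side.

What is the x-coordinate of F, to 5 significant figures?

-3.3499

E is at the origin and K lies 68.5 along u from E, so K = 68.5·u = (66.902, -14.709). Tangency of A1 to both parallel lines with radius 15.6 puts P and F at E ± 15.6·n: P = (3.3499, 15.236), F = (-3.3499, -15.236). So F.x = -3.3499.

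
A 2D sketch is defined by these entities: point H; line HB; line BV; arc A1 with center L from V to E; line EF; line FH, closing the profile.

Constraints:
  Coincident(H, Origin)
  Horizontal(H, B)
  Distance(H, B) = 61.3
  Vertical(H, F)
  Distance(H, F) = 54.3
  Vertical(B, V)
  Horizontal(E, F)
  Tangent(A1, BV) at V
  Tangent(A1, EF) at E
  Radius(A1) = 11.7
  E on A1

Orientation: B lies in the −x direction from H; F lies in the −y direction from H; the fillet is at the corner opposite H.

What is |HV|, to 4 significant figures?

74.65

The virtual corner opposite H is at (-61.30, -54.30). The tangent condition forces LV to be normal to BV and the tangent condition forces LE to be normal to EF, with radius 11.7, so the center L sits 11.7 in from both sides at L = (-49.60, -42.60). That places the tangent points at V = (-61.30, -42.60) on BV and E = (-49.60, -54.30) on EF. Then |HV| = |V − H| = 74.65.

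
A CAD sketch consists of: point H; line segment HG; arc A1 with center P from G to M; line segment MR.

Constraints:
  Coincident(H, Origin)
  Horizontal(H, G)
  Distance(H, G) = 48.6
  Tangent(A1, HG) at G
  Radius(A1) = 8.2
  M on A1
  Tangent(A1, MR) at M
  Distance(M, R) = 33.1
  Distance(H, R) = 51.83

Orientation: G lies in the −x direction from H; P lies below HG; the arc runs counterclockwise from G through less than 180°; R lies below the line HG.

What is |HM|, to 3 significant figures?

56.6

Checks: |PG| = 8.200 ✓; |PM| = 8.200 ✓; ∠(PM, MR) = 90.00° ✓; |MR| = 33.10 ✓; |HR| = 51.83 ✓.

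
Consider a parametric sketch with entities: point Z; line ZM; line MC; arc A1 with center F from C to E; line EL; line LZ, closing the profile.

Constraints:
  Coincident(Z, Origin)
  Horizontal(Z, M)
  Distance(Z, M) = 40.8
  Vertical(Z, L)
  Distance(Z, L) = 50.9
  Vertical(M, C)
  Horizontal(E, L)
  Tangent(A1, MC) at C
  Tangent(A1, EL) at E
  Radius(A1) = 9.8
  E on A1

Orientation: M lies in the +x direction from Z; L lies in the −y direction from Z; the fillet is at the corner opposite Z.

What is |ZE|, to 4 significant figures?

59.60

Z is at the origin; Z and M share the same y with |ZM| = 40.8 and M on the +x side, so M = (40.80, 0.000). ZL is vertical with |ZL| = 50.9 and L on the −y side, so L = (0.000, -50.90). The virtual corner opposite Z is at (40.80, -50.90). Since A1 is tangent to MC there, FC ⟂ MC and tangency of A1 to EL means the radius FE is perpendicular to EL, with radius 9.8, so the center F sits 9.8 in from both sides at F = (31.00, -41.10). That places the tangent points at C = (40.80, -41.10) on MC and E = (31.00, -50.90) on EL. Then |ZE| = |E − Z| = 59.60.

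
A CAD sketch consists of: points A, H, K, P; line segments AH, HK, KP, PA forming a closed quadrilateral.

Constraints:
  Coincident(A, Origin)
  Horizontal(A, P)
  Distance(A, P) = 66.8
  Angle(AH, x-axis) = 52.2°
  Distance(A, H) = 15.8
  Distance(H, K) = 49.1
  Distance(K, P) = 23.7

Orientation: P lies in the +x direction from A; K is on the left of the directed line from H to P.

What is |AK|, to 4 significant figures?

61.89

A is at the origin; AP is horizontal with |AP| = 66.8 and P in +x, so P = (66.8, 0). AH runs at 52.2° with |AH| = 15.8, so H = (9.684, 12.48). K is determined by |HK| = 49.1 and |KP| = 23.7 together: it lies at the intersection of circle(H, 49.1) and circle(P, 23.7). With |HP| = 58.46, the foot of the radical line on HP is 45.05 from H and the perpendicular offset is √(49.1² − 45.05²) = 19.54. Taking the left-of-HP solution: K = (57.86, 21.95).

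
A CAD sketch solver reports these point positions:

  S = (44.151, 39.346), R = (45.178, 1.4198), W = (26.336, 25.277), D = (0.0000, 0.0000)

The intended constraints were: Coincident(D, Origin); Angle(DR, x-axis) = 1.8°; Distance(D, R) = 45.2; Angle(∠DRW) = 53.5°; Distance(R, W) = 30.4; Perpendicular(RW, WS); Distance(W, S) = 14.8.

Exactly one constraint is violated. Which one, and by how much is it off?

Distance(W, S) = 14.8 — off by 7.90.

D = (0.00, 0.00) ✓; DR at 1.800° ✓; |DR| = 45.20 ✓; ∠DRW = 53.50° ✓; |RW| = 30.40 ✓; ∠(RW, WS) = 90.00° ✓; |WS| = 22.70 ✗.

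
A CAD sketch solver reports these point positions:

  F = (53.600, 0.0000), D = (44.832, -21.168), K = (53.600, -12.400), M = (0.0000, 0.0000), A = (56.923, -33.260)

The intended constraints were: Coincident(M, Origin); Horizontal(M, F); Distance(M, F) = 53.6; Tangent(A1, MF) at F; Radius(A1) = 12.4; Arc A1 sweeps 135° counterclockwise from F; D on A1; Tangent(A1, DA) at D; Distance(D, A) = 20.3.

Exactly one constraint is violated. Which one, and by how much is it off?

Distance(D, A) = 20.3 — off by 3.20.

M = (0.00, 0.00) ✓; M.y = 0.00, F.y = 0.00 ✓; |MF| = 53.60 ✓; ∠(KF, FM) = 90.00° ✓; |KF| = 12.40 ✓; bearing(K→D) − bearing(K→F) = 135.0° ✓; |KD| = 12.40 ✓; ∠(KD, DA) = 90.00° ✓; |DA| = 17.10 ✗.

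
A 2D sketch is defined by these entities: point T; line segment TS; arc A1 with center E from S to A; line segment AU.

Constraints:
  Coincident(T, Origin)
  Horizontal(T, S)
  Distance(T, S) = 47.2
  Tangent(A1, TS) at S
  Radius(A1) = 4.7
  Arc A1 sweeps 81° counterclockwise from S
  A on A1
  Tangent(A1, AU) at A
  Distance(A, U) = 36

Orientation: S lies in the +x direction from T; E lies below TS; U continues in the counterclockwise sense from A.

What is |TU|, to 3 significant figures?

54.1

T is at the origin; T and S share the same y with |TS| = 47.2 and S on the +x side, so S = (47.2, 0.00). A1 meets TS tangentially, so ES is at right angles to TS, so E = S + (0, -4.7) = (47.2, -4.70). On A1, S sits at bearing 90° from E; an 81° counterclockwise sweep puts A at bearing 171°, so A = E + 4.7·(cos 171°, sin 171°) = (42.6, -3.96). Tangency of A1 to AU means the radius EA is perpendicular to AU, so AU runs along (−sin 171°, cos 171°); with |AU| = 36.0, U = (36.9, -39.5). Then |TU| = |U − T| = 54.1.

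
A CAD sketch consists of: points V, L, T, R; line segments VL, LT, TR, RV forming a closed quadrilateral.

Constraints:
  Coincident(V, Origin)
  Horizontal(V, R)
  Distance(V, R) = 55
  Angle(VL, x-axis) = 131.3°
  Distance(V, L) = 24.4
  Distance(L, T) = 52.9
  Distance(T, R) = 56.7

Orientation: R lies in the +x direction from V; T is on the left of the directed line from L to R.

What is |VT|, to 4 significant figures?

56.06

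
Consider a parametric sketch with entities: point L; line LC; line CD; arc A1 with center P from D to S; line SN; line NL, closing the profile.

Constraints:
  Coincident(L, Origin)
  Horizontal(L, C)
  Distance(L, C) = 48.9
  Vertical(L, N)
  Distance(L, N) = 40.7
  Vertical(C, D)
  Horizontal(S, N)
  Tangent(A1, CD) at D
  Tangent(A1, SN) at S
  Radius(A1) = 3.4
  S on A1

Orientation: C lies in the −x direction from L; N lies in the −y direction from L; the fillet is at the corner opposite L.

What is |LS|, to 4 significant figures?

61.05

L is at the origin; L and C share the same y with |LC| = 48.9 and C on the −x side, so C = (-48.90, 0.000). LN is vertical with |LN| = 40.7 and N on the −y side, so N = (0.000, -40.70). The virtual corner opposite L is at (-48.90, -40.70). Tangency of A1 to CD means the radius PD is perpendicular to CD and A1 meets SN tangentially, so PS is at right angles to SN, with radius 3.4, so the center P sits 3.4 in from both sides at P = (-45.50, -37.30). That places the tangent points at D = (-48.90, -37.30) on CD and S = (-45.50, -40.70) on SN. Then |LS| = |S − L| = 61.05.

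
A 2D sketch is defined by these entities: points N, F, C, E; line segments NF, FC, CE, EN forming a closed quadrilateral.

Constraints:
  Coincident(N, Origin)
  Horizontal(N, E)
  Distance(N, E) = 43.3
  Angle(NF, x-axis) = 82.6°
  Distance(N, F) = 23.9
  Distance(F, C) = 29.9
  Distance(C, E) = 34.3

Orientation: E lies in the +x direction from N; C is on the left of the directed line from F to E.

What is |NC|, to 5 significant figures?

45.260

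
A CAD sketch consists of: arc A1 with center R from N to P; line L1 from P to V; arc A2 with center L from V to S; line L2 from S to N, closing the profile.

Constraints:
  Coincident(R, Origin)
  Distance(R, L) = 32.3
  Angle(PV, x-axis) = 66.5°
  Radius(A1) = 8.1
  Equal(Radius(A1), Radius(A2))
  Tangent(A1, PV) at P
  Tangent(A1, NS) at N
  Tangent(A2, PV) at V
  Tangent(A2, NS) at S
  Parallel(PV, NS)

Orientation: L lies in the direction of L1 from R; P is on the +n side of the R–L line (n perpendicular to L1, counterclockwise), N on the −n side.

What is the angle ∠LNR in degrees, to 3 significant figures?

75.9°

R is at the origin and L lies 32.3 along u from R, so L = 32.3·u = (12.9, 29.6). Tangency of A1 to both parallel lines with radius 8.1 puts P and N at R ± 8.1·n: P = (-7.43, 3.23), N = (7.43, -3.23). Then cos ∠LNR = NL·NR / (|NL||NR|), giving 75.9°.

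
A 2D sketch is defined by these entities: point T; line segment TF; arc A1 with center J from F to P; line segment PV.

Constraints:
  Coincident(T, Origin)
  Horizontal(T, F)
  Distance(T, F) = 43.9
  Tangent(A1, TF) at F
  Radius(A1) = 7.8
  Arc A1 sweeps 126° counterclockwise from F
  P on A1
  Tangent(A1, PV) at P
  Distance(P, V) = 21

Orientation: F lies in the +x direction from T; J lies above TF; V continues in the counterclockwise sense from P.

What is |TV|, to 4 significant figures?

47.92

On A1, F sits at bearing -90° from J; a 126° counterclockwise sweep puts P at bearing 36°, so P = J + 7.8·(cos 36°, sin 36°) = (50.21, 12.38). The tangent condition forces JP to be normal to PV, so PV runs along (−sin 36°, cos 36°); with |PV| = 21.0, V = (37.87, 29.37). Then |TV| = |V − T| = 47.92.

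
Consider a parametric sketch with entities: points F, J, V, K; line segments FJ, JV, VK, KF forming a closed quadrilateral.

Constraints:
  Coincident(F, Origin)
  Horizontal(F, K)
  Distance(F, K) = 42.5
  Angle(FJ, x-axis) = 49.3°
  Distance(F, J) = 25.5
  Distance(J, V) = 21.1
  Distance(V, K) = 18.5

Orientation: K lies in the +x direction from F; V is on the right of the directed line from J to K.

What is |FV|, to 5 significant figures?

24.009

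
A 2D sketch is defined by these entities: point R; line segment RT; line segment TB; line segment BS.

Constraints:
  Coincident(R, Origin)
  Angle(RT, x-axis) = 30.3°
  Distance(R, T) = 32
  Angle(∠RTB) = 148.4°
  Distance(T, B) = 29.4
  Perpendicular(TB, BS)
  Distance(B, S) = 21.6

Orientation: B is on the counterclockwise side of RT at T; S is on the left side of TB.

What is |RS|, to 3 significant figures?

56.9

R is at the origin; RT runs at 30.3° with length 32.0, so T = 32.0·(cos 30.3°, sin 30.3°) = (27.6, 16.1). ∠RTB = 148.4°, so TB runs at 30.3° + (180° − 148.4°) = 61.9° from the x-axis; with |TB| = 29.4, B = T + 29.4·(cos 61.9°, sin 61.9°) = (41.5, 42.1). The perpendicularity gives BS at right angles to TB; with |BS| = 21.6 on the left of TB, S = B + 21.6·(-0.882, 0.471) = (22.4, 52.3). Then |RS| = |S − R| = 56.9.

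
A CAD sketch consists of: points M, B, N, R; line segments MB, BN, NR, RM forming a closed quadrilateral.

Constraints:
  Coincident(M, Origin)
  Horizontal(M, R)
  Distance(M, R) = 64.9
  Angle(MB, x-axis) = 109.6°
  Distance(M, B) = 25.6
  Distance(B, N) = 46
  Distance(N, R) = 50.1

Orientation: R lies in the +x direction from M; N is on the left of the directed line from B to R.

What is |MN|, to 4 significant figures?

52.83

Checks: |BN| = 46.00 ✓; |NR| = 50.10 ✓.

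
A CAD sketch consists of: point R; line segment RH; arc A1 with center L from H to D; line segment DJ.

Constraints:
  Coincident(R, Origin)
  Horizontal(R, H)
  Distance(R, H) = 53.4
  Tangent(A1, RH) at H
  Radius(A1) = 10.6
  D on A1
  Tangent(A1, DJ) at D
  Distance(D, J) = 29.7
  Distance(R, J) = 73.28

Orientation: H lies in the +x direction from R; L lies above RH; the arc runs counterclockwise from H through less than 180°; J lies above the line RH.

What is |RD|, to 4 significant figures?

65.01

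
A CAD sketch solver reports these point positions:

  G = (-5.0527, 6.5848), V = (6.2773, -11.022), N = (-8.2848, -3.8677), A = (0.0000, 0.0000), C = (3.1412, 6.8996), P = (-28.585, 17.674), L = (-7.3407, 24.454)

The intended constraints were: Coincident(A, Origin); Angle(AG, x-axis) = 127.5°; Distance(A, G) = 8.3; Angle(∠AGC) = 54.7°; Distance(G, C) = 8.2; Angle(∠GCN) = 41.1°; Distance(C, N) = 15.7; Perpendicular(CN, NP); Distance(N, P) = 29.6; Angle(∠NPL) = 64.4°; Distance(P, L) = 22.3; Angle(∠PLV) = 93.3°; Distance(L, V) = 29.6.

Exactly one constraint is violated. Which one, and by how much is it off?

Distance(L, V) = 29.6 — off by 8.40.

A = (0.00, 0.00) ✓; AG at 127.5° ✓; |AG| = 8.300 ✓; ∠AGC = 54.70° ✓; |GC| = 8.200 ✓; ∠GCN = 41.10° ✓; |CN| = 15.70 ✓; ∠(CN, NP) = 90.00° ✓; |NP| = 29.60 ✓; ∠NPL = 64.40° ✓; |PL| = 22.30 ✓; ∠PLV = 93.30° ✓; |LV| = 38.00 ✗.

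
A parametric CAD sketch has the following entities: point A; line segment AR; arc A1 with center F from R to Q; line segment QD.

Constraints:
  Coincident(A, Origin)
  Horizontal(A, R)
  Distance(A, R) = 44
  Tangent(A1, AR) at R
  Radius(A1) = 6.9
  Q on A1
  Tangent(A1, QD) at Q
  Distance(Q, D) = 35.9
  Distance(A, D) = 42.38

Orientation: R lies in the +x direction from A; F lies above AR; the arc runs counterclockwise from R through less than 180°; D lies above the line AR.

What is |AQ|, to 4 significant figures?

50.10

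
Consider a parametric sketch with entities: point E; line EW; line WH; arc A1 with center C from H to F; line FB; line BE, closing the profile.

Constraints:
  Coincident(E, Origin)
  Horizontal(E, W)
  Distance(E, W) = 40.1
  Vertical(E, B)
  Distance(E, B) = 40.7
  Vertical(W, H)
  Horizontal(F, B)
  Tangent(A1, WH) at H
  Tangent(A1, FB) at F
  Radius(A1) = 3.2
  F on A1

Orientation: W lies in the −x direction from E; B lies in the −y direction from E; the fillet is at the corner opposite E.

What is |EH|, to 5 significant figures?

54.902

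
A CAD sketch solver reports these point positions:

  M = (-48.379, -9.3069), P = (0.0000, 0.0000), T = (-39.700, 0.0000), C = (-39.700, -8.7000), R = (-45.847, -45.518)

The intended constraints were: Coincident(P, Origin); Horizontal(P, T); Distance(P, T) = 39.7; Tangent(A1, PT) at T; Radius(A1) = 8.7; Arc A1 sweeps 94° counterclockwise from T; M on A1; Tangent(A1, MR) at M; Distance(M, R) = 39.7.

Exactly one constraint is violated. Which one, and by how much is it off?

Distance(M, R) = 39.7 — off by 3.40.

P = (0.00, 0.00) ✓; P.y = 0.00, T.y = 0.00 ✓; |PT| = 39.70 ✓; ∠(CT, TP) = 90.00° ✓; |CT| = 8.700 ✓; bearing(C→M) − bearing(C→T) = 94.00° ✓; |CM| = 8.700 ✓; ∠(CM, MR) = 90.00° ✓; |MR| = 36.30 ✗.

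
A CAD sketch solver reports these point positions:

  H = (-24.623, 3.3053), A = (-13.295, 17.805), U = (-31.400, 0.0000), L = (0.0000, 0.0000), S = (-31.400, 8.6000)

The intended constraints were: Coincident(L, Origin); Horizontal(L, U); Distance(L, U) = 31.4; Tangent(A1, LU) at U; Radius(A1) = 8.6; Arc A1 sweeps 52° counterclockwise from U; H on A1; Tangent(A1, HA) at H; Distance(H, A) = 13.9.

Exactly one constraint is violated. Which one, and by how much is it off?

Distance(H, A) = 13.9 — off by 4.50.

L = (0.00, 0.00) ✓; L.y = 0.00, U.y = 0.00 ✓; |LU| = 31.40 ✓; ∠(SU, UL) = 90.00° ✓; |SU| = 8.600 ✓; bearing(S→H) − bearing(S→U) = 52.00° ✓; |SH| = 8.600 ✓; ∠(SH, HA) = 90.00° ✓; |HA| = 18.40 ✗.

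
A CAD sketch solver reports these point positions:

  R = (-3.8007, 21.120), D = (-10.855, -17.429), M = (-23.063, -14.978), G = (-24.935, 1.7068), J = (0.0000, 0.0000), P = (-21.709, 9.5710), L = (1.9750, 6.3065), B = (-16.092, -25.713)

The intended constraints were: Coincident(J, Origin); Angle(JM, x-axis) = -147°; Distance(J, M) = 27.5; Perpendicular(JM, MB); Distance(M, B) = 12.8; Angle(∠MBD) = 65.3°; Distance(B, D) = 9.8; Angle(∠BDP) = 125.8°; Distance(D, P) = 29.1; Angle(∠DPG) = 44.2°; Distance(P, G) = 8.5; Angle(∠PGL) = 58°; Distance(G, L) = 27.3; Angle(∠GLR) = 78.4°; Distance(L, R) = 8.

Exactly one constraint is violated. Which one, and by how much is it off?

Distance(L, R) = 8 — off by 7.90.

J = (0.00, 0.00) ✓; JM at -147.0° ✓; |JM| = 27.50 ✓; ∠(JM, MB) = 90.00° ✓; |MB| = 12.80 ✓; ∠MBD = 65.30° ✓; |BD| = 9.801 ✓; ∠BDP = 125.8° ✓; |DP| = 29.10 ✓; ∠DPG = 44.20° ✓; |PG| = 8.500 ✓; ∠PGL = 58.00° ✓; |GL| = 27.30 ✓; ∠GLR = 78.40° ✓; |LR| = 15.90 ✗.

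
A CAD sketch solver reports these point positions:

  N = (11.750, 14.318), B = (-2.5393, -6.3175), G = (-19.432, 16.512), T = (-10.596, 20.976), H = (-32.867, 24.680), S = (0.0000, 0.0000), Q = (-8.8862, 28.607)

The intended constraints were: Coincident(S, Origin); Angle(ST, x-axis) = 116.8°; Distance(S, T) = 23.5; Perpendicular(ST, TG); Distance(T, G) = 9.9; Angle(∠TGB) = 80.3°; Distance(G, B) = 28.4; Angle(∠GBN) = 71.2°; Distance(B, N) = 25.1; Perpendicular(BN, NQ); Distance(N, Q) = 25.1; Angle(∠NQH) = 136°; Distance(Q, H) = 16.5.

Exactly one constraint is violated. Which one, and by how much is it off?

Distance(Q, H) = 16.5 — off by 7.80.

S = (0.00, 0.00) ✓; ST at 116.8° ✓; |ST| = 23.50 ✓; ∠(ST, TG) = 90.00° ✓; |TG| = 9.900 ✓; ∠TGB = 80.30° ✓; |GB| = 28.40 ✓; ∠GBN = 71.20° ✓; |BN| = 25.10 ✓; ∠(BN, NQ) = 90.00° ✓; |NQ| = 25.10 ✓; ∠NQH = 136.0° ✓; |QH| = 24.30 ✗.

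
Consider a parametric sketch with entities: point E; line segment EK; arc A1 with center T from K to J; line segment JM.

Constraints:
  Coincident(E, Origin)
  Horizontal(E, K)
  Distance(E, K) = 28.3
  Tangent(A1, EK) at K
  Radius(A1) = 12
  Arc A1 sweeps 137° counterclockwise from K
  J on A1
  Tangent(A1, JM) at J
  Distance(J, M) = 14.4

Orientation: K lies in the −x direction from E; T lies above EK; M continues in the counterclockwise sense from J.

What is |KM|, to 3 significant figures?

30.7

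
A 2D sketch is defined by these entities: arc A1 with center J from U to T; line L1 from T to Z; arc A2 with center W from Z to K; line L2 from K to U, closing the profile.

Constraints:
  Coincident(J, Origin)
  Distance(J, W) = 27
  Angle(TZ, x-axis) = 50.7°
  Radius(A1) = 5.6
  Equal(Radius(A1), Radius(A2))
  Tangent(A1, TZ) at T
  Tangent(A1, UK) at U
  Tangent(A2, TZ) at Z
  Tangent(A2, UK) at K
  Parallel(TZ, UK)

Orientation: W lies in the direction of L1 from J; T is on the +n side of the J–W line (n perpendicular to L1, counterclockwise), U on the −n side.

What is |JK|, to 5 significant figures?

27.575

Tangency of A1 to both parallel lines with radius 5.6 puts T and U at J ± 5.6·n: T = (-4.3335, 3.5469), U = (4.3335, -3.5469). Equal radii place Z and K the same way about W: Z = W + 5.6·n = (12.768, 24.441), K = W − 5.6·n = (21.435, 17.347). Then |JK| = |K − J| = 27.575.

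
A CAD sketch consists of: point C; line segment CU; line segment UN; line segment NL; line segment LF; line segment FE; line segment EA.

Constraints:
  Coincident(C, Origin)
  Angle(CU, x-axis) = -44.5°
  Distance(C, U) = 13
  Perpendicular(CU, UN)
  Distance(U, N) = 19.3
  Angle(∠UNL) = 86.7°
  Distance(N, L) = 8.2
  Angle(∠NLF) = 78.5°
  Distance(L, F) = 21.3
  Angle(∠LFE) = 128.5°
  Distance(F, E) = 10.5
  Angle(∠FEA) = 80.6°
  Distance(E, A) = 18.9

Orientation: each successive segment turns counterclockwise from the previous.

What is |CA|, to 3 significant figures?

27.5

C is at the origin; CU runs at -44.5° with length 13.0, so U = (9.27, -9.11). The perpendicularity gives UN at right angles to CU, so UN runs at 45.5°; with |UN| = 19.3, N = (22.8, 4.65). ∠UNL = 86.7° gives NL at 139° from the x-axis; with |NL| = 8.2, L = (16.6, 10.1). ∠NLF = 78.5° gives LF at -120° from the x-axis; with |LF| = 21.3, F = (6.08, -8.45). ∠LFE = 128.5° gives FE at -68.2° from the x-axis; with |FE| = 10.5, E = (9.98, -18.2). ∠FEA = 80.6° gives EA at 31.2° from the x-axis; with |EA| = 18.9, A = (26.1, -8.41). Then |CA| = |A − C| = 27.5.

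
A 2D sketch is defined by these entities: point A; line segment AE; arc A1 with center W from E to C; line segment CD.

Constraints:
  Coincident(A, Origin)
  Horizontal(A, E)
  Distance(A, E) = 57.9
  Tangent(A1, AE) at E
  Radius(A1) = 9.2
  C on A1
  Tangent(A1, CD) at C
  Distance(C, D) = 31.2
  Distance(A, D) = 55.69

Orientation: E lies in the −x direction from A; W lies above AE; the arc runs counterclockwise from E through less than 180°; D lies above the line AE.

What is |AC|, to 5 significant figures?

49.468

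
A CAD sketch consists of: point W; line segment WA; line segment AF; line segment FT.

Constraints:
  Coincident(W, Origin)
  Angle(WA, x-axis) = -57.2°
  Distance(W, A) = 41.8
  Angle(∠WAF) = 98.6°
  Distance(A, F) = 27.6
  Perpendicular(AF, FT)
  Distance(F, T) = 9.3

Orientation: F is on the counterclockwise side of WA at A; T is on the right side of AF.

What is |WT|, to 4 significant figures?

60.90

∠WAF = 98.6°, so AF runs at -57.2° + (180° − 98.6°) = 24.20° from the x-axis; with |AF| = 27.6, F = A + 27.6·(cos 24.20°, sin 24.20°) = (47.82, -23.82). The perpendicularity gives FT at right angles to AF; with |FT| = 9.3 on the right of AF, T = F + 9.3·(0.4099, -0.9121) = (51.63, -32.30). Then |WT| = |T − W| = 60.90.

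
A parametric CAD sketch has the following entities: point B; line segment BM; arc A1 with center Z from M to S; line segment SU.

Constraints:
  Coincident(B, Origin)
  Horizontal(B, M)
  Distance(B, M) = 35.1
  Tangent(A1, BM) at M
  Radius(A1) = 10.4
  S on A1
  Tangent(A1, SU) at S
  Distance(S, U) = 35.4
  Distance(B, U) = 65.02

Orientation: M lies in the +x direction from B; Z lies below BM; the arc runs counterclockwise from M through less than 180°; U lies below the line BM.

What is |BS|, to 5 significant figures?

31.093

B is at the origin; B and M share the same y with |BM| = 35.1 and M on the +x side, so M = (35.100, 0.0000). Tangency of A1 to BM means the radius ZM is perpendicular to BM, so Z = M + (0, -10.4) = (35.100, -10.400). Since ZS ⟂ SU (tangency), |ZU| = √(10.4² + 35.4²) = 36.896 regardless of where S sits on A1. So U lies on both circle(B, 65.02) and circle(Z, 36.896); the below-BM intersection is U = (46.436, -45.511). S is the foot of the tangent from U: S = (26.505, -16.255).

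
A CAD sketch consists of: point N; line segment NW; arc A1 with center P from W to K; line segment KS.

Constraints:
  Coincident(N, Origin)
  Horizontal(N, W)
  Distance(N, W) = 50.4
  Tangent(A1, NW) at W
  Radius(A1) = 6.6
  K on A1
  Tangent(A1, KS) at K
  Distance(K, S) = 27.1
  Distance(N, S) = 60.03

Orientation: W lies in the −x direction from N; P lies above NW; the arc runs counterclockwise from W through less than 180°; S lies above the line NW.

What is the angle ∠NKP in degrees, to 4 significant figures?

158.7°

Checks: |PK| = 6.600 ✓; ∠(PK, KS) = 90.00° ✓; |KS| = 27.10 ✓; |NS| = 60.03 ✓.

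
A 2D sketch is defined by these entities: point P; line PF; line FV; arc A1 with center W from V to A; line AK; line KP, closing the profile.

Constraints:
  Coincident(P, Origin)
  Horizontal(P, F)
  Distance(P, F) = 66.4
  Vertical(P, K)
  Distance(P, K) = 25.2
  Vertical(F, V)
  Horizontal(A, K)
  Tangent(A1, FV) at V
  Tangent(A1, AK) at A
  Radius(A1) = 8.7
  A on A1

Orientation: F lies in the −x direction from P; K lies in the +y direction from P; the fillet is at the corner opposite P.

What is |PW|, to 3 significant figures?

60.0

P is at the origin; P and F share the same y with |PF| = 66.4 and F on the −x side, so F = (-66.4, 0.00). PK is vertical with |PK| = 25.2 and K on the +y side, so K = (0.00, 25.2). The virtual corner opposite P is at (-66.4, 25.2). Since A1 is tangent to FV there, WV ⟂ FV and tangency of A1 to AK means the radius WA is perpendicular to AK, with radius 8.7, so the center W sits 8.7 in from both sides at W = (-57.7, 16.5). Then |PW| = |W − P| = 60.0.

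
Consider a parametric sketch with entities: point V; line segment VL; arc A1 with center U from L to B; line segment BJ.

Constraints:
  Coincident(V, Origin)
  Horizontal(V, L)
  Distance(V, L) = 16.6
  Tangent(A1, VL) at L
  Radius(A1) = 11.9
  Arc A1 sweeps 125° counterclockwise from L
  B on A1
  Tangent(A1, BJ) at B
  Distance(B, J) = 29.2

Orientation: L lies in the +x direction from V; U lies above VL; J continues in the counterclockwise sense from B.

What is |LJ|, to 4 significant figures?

43.22

V is at the origin; V and L share the same y with |VL| = 16.6 and L on the +x side, so L = (16.60, 0.000). Since A1 is tangent to VL there, UL ⟂ VL, so U = L + (0, 11.9) = (16.60, 11.90). On A1, L sits at bearing -90° from U; a 125° counterclockwise sweep puts B at bearing 35°, so B = U + 11.9·(cos 35°, sin 35°) = (26.35, 18.73). Tangency of A1 to BJ means the radius UB is perpendicular to BJ, so BJ runs along (−sin 35°, cos 35°); with |BJ| = 29.2, J = (9.599, 42.64). Then |LJ| = |J − L| = 43.22.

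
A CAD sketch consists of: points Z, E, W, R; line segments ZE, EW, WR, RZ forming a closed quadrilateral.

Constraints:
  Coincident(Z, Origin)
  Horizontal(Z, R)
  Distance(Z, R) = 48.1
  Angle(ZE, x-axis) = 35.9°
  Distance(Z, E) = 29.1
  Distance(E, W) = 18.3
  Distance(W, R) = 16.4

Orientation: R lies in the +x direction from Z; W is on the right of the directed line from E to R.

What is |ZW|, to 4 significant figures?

31.72

Checks: |EW| = 18.30 ✓; |WR| = 16.40 ✓.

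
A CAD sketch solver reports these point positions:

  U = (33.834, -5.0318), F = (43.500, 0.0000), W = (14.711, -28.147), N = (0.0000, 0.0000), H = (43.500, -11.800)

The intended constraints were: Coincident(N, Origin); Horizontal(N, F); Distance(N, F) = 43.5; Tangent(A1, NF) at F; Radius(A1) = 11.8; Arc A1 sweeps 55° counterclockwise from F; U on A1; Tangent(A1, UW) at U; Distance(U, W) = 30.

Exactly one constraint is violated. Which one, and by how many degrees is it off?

Tangent(A1, UW) at U — off by 4.60°.

N = (0.00, 0.00) ✓; N.y = 0.00, F.y = 0.00 ✓; |NF| = 43.50 ✓; ∠(HF, FN) = 90.00° ✓; |HF| = 11.80 ✓; bearing(H→U) − bearing(H→F) = 55.00° ✓; |HU| = 11.80 ✓; ∠(HU, UW) = 94.60° ✗; |UW| = 30.00 ✓.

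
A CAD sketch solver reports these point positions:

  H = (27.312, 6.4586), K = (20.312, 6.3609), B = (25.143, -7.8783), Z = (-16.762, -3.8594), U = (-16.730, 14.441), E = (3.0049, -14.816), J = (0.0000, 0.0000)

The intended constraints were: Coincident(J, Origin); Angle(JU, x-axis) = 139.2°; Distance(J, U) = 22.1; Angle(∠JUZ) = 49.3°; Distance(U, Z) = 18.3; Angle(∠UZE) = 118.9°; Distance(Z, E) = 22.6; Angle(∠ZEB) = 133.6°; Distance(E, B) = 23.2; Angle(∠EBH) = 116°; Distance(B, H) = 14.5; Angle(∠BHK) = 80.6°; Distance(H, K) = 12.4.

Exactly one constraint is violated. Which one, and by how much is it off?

Distance(H, K) = 12.4 — off by 5.40.

J = (0.00, 0.00) ✓; JU at 139.2° ✓; |JU| = 22.10 ✓; ∠JUZ = 49.30° ✓; |UZ| = 18.30 ✓; ∠UZE = 118.9° ✓; |ZE| = 22.60 ✓; ∠ZEB = 133.6° ✓; |EB| = 23.20 ✓; ∠EBH = 116.0° ✓; |BH| = 14.50 ✓; ∠BHK = 80.60° ✓; |HK| = 7.001 ✗.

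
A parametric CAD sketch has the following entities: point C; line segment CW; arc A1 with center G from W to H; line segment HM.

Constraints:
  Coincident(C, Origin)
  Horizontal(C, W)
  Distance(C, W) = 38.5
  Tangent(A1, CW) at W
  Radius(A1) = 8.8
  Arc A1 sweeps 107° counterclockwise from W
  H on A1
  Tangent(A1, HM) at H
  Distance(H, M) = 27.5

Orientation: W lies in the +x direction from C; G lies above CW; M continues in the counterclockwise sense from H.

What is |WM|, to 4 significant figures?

37.67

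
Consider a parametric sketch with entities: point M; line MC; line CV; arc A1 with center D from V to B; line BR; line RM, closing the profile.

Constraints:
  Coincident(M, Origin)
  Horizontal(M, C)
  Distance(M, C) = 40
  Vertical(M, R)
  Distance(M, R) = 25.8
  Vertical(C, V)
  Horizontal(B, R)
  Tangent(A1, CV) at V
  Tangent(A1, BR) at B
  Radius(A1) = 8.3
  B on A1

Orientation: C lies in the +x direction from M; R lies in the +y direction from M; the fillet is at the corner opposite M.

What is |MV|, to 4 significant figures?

43.66

M is at the origin; M and C share the same y with |MC| = 40.0 and C on the +x side, so C = (40.00, 0.000). MR is vertical with |MR| = 25.8 and R on the +y side, so R = (0.000, 25.80). The virtual corner opposite M is at (40.00, 25.80). A1 meets CV tangentially, so DV is at right angles to CV and the tangent condition forces DB to be normal to BR, with radius 8.3, so the center D sits 8.3 in from both sides at D = (31.70, 17.50). That places the tangent points at V = (40.00, 17.50) on CV and B = (31.70, 25.80) on BR. Then |MV| = |V − M| = 43.66.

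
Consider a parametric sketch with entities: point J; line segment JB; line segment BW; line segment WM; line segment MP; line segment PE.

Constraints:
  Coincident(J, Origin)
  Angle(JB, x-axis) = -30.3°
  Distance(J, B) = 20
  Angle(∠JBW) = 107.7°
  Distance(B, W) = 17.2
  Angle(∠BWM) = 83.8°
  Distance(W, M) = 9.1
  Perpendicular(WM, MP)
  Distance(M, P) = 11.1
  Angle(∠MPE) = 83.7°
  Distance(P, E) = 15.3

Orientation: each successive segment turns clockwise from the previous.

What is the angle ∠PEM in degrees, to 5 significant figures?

38.078°

J is at the origin; JB runs at -30.3° with length 20.0, so B = (17.268, -10.091). ∠JBW = 107.7° gives BW at -102.60° from the x-axis; with |BW| = 17.2, W = (13.516, -26.876). ∠BWM = 83.8° gives WM at 161.20° from the x-axis; with |WM| = 9.1, M = (4.9013, -23.944). WM is perpendicular to MP, so MP runs at 71.200°; with |MP| = 11.1, P = (8.4785, -13.436). ∠MPE = 83.7° gives PE at -25.100° from the x-axis; with |PE| = 15.3, E = (22.334, -19.926). Then cos ∠PEM = EP·EM / (|EP||EM|), giving 38.078°.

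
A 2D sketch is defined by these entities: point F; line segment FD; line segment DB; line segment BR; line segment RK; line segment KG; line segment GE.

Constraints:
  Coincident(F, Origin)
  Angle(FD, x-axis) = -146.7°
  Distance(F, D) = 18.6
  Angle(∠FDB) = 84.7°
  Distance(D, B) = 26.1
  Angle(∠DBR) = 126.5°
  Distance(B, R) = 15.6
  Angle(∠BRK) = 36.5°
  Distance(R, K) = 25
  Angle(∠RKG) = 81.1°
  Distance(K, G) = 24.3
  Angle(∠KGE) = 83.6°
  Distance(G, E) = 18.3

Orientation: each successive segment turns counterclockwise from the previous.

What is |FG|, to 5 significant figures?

40.624

∠BRK = 36.5° gives RK at 145.60° from the x-axis; with |RK| = 25.0, K = (-4.3011, -15.914). ∠RKG = 81.1° gives KG at -115.50° from the x-axis; with |KG| = 24.3, G = (-14.762, -37.847). Then |FG| = |G − F| = 40.624.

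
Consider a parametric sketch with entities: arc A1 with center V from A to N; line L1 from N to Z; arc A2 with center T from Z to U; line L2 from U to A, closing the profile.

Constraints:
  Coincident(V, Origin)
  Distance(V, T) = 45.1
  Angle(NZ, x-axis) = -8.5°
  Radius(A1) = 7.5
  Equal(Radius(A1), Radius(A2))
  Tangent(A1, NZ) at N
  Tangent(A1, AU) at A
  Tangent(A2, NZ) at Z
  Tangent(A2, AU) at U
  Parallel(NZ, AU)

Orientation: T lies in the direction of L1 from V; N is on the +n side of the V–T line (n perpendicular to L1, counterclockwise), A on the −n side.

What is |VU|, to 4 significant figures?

45.72

Tangency of A1 to both parallel lines with radius 7.5 puts N and A at V ± 7.5·n: N = (1.109, 7.418), A = (-1.109, -7.418). Equal radii place Z and U the same way about T: Z = T + 7.5·n = (45.71, 0.7514), U = T − 7.5·n = (43.50, -14.08). Then |VU| = |U − V| = 45.72.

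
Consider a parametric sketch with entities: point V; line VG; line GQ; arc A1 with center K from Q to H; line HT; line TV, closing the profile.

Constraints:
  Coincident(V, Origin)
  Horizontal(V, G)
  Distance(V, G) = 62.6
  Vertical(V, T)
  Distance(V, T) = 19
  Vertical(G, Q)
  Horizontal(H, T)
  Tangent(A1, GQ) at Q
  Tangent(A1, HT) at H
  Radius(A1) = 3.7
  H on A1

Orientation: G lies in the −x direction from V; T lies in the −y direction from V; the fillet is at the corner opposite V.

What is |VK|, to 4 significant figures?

60.85

V is at the origin; VG is horizontal with |VG| = 62.6 and G on the −x side, so G = (-62.60, 0.000). VT is vertical with |VT| = 19.0 and T on the −y side, so T = (0.000, -19.00). The virtual corner opposite V is at (-62.60, -19.00). Since A1 is tangent to GQ there, KQ ⟂ GQ and tangency of A1 to HT means the radius KH is perpendicular to HT, with radius 3.7, so the center K sits 3.7 in from both sides at K = (-58.90, -15.30). Then |VK| = |K − V| = 60.85.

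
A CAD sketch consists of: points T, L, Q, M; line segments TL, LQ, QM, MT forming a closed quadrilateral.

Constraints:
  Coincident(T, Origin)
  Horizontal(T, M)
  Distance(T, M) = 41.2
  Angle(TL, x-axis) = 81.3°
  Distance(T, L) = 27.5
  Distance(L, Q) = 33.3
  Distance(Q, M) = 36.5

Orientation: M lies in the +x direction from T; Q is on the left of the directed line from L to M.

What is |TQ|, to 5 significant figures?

51.185

T is at the origin; T and M share the same y with |TM| = 41.2 and M in +x, so M = (41.2, 0). TL runs at 81.3° with |TL| = 27.5, so L = (4.1597, 27.184). Q is determined by |LQ| = 33.3 and |QM| = 36.5 together: it lies at the intersection of circle(L, 33.3) and circle(M, 36.5). With |LM| = 45.945, the foot of the radical line on LM is 20.542 from L and the perpendicular offset is √(33.3² − 20.542²) = 26.209. Taking the left-of-LM solution: Q = (36.227, 36.160).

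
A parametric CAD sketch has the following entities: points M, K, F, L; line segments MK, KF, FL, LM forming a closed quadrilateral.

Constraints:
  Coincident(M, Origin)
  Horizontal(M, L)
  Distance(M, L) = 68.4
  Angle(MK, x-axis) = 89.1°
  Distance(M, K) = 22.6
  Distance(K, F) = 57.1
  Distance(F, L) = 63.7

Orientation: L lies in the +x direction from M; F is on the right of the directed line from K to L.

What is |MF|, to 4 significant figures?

35.68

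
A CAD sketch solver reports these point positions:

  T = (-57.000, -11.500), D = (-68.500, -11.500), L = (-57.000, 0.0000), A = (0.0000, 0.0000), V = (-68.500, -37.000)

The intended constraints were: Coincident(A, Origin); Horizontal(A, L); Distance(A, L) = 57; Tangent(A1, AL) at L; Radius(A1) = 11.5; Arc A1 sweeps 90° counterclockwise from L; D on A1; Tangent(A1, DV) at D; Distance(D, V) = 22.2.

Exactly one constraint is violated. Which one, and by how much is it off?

Distance(D, V) = 22.2 — off by 3.30.

A = (0.00, 0.00) ✓; A.y = 0.00, L.y = 0.00 ✓; |AL| = 57.00 ✓; ∠(TL, LA) = 90.00° ✓; |TL| = 11.50 ✓; bearing(T→D) − bearing(T→L) = 90.00° ✓; |TD| = 11.50 ✓; ∠(TD, DV) = 90.00° ✓; |DV| = 25.50 ✗.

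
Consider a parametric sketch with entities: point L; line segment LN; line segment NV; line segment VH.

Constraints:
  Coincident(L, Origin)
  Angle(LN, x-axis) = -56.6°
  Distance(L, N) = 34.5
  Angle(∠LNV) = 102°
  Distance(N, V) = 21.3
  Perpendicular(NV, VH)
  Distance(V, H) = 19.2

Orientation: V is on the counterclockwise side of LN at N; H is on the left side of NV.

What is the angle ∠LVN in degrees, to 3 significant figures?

49.8°

L is at the origin; LN runs at -56.6° with length 34.5, so N = 34.5·(cos -56.6°, sin -56.6°) = (19.0, -28.8). ∠LNV = 102.0°, so NV runs at -56.6° + (180° − 102.0°) = 21.4° from the x-axis; with |NV| = 21.3, V = N + 21.3·(cos 21.4°, sin 21.4°) = (38.8, -21.0). Then cos ∠LVN = VL·VN / (|VL||VN|), giving 49.8°.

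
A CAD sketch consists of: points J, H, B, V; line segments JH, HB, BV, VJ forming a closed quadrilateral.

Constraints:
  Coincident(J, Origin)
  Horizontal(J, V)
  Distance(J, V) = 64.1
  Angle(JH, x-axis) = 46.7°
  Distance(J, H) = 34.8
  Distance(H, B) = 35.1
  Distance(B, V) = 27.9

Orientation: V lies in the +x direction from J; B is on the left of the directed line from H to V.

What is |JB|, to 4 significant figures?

64.97

J is at the origin; JV is horizontal with |JV| = 64.1 and V in +x, so V = (64.1, 0). JH runs at 46.7° with |JH| = 34.8, so H = (23.87, 25.33). B is determined by |HB| = 35.1 and |BV| = 27.9 together: it lies at the intersection of circle(H, 35.1) and circle(V, 27.9). With |HV| = 47.54, the foot of the radical line on HV is 28.54 from H and the perpendicular offset is √(35.1² − 28.54²) = 20.43. Taking the left-of-HV solution: B = (58.90, 27.41).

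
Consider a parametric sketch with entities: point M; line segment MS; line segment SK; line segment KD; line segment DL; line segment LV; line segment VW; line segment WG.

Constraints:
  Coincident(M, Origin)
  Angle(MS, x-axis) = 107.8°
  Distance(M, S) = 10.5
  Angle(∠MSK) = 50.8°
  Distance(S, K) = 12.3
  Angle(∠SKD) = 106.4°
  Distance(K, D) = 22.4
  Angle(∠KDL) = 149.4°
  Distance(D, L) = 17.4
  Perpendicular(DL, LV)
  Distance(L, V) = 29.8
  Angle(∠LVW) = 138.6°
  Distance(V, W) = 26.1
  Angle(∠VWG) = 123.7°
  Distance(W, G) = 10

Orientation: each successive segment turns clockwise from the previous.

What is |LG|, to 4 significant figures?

55.19

∠LVW = 138.6° gives VW at 103.0° from the x-axis; with |VW| = 26.1, W = (-33.94, 11.82). ∠VWG = 123.7° gives WG at 46.70° from the x-axis; with |WG| = 10.0, G = (-27.08, 19.10). Then |LG| = |G − L| = 55.19.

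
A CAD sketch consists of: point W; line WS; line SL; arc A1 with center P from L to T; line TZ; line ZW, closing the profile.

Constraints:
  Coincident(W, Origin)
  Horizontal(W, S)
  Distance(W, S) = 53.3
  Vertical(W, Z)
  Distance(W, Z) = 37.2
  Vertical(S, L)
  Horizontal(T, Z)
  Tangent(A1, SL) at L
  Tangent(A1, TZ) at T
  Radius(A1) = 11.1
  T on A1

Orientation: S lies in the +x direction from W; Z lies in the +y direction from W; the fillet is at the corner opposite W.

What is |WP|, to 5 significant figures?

49.619

W and Z share the same x with |WZ| = 37.2 and Z on the +y side, so Z = (0.0000, 37.200). The virtual corner opposite W is at (53.300, 37.200). A1 meets SL tangentially, so PL is at right angles to SL and A1 meets TZ tangentially, so PT is at right angles to TZ, with radius 11.1, so the center P sits 11.1 in from both sides at P = (42.200, 26.100). Then |WP| = |P − W| = 49.619.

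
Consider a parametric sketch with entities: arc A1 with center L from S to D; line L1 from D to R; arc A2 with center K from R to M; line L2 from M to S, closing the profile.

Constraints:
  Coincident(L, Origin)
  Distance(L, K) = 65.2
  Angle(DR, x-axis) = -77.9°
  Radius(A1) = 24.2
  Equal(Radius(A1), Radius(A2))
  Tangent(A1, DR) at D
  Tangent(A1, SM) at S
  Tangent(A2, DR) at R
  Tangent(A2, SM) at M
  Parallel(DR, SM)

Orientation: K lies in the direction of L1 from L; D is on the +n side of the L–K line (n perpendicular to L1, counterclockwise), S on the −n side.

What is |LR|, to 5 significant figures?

69.546

The slot axis is L1's direction at -77.9°, so u = (cos -77.9°, sin -77.9°) = (0.20962, -0.97778) and n = (−sin -77.9°, cos -77.9°) = (0.97778, 0.20962). L is at the origin and K lies 65.2 along u from L, so K = 65.2·u = (13.667, -63.751). Tangency of A1 to both parallel lines with radius 24.2 puts D and S at L ± 24.2·n: D = (23.662, 5.0728), S = (-23.662, -5.0728). Equal radii place R and M the same way about K: R = K + 24.2·n = (37.329, -58.679), M = K − 24.2·n = (-9.9952, -68.824). Then |LR| = |R − L| = 69.546.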